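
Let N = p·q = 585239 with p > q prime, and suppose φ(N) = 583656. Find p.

997

φ(n) = (p−1)(q−1) = n − (p+q) + 1, so p + q = 585239 − 583656 + 1 = 1584.
p and q are the roots of t² − 1584t + 585239 = 0.
Discriminant: 1584² − 4·585239 = 2509056 − 2340956 = 168100; √168100 = 410.
q = (1584 − 410)/2 = 587, p = (1584 + 410)/2 = 997.
Check: 587 · 997 = 585239.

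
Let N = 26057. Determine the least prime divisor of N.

71

26057 is odd.
Digit sum 20, not divisible by 3.
Ends in 7: not divisible by 5.
7: 26057 = 7·3722 + 3
11: 26057 = 11·2368 + 9
13: 26057 = 13·2004 + 5
17: 26057 = 17·1532 + 13
19: 26057 = 19·1371 + 8
23: 26057 = 23·1132 + 21
29: 26057 = 29·898 + 15
31: 26057 = 31·840 + 17
37: 26057 = 37·704 + 9
41: 26057 = 41·635 + 22
43: 26057 = 43·605 + 42
47: 26057 = 47·554 + 19
53: 26057 = 53·491 + 34
59: 26057 = 59·441 + 38
61: 26057 = 61·427 + 10
67: 26057 = 67·388 + 61
71: 26057 = 71·367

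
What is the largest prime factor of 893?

47

893 = 19 · 47
47 is prime.
So 893 = 19 · 47; the largest prime factor is 47.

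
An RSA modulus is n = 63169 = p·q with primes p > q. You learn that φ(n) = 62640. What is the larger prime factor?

349

φ(n) = (p−1)(q−1) = n − (p+q) + 1, so p + q = 63169 − 62640 + 1 = 530.
p and q are the roots of t² − 530t + 63169 = 0.
Discriminant: 530² − 4·63169 = 280900 − 252676 = 28224; √28224 = 168.
q = (530 − 168)/2 = 181, p = (530 + 168)/2 = 349.
Check: 181 · 349 = 63169.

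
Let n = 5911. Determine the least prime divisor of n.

23

5911 is odd.
Digit sum 16, not divisible by 3.
Ends in 1: not divisible by 5.
7: 5911 = 7·844 + 3
11: 5911 = 11·537 + 4
13: 5911 = 13·454 + 9
17: 5911 = 17·347 + 12
19: 5911 = 19·311 + 2
23: 5911 = 23·257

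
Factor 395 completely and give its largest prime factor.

79

395 = 5 · 79
79 is prime.
So 395 = 5 · 79; the largest prime factor is 79.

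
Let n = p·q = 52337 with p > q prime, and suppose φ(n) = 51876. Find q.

φ(n) = (p−1)(q−1) = n − (p+q) + 1, so p + q = 52337 − 51876 + 1 = 462.
p and q are the roots of t² − 462t + 52337 = 0.
Discriminant: 462² − 4·52337 = 213444 − 209348 = 4096; √4096 = 64.
q = (462 − 64)/2 = 199, p = (462 + 64)/2 = 263.
Check: 199 · 263 = 52337.

199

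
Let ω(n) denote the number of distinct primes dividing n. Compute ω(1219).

2

1219 = 23 · 53
1219 = 23 · 53, which has 2 distinct prime factors.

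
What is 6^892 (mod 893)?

291

6^1 ≡ 6 (mod 893)
6^2 ≡ 6^2 = 36 ≡ 36 (mod 893)
6^4 ≡ 36^2 = 1296 ≡ 403 (mod 893)
6^8 ≡ 403^2 = 162409 ≡ 776 (mod 893)
6^16 ≡ 776^2 = 602176 ≡ 294 (mod 893)
6^32 ≡ 294^2 = 86436 ≡ 708 (mod 893)
6^64 ≡ 708^2 = 501264 ≡ 291 (mod 893)
6^128 ≡ 291^2 = 84681 ≡ 739 (mod 893)
6^256 ≡ 739^2 = 546121 ≡ 498 (mod 893)
6^512 ≡ 498^2 = 248004 ≡ 643 (mod 893)
892 = 512 + 256 + 64 + 32 + 16 + 8 + 4 in binary powers of 2.
So 6^892 ≡ 643 · 498 · 291 · 708 · 294 · 776 · 403 ≡ 291 (mod 893).
Since 291 ≠ 1, base 6 is a Fermat witness: 893 is composite.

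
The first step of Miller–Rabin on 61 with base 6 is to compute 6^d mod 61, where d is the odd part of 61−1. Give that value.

50

61 − 1 = 60 = 2^2 · 15, so d = 15.
6^1 ≡ 6 (mod 61)
6^2 ≡ 6^2 = 36 ≡ 36 (mod 61)
6^4 ≡ 36^2 = 1296 ≡ 15 (mod 61)
6^8 ≡ 15^2 = 225 ≡ 42 (mod 61)
15 = 8 + 4 + 2 + 1 in binary powers of 2.
So 6^15 ≡ 42 · 15 · 36 · 6 ≡ 50 (mod 61).
Squaring chain: 50 → 60; reaches −1, so base 6 does not prove 61 composite.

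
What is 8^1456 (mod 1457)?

8^1 ≡ 8 (mod 1457)
8^2 ≡ 8^2 = 64 ≡ 64 (mod 1457)
8^4 ≡ 64^2 = 4096 ≡ 1182 (mod 1457)
8^8 ≡ 1182^2 = 1397124 ≡ 1318 (mod 1457)
8^16 ≡ 1318^2 = 1737124 ≡ 380 (mod 1457)
8^32 ≡ 380^2 = 144400 ≡ 157 (mod 1457)
8^64 ≡ 157^2 = 24649 ≡ 1337 (mod 1457)
8^128 ≡ 1337^2 = 1787569 ≡ 1287 (mod 1457)
8^256 ≡ 1287^2 = 1656369 ≡ 1217 (mod 1457)
8^512 ≡ 1217^2 = 1481089 ≡ 777 (mod 1457)
8^1024 ≡ 777^2 = 603729 ≡ 531 (mod 1457)
1456 = 1024 + 256 + 128 + 32 + 16 in binary powers of 2.
So 8^1456 ≡ 531 · 1217 · 1287 · 157 · 380 ≡ 1093 (mod 1457).
Since 1093 ≠ 1, base 8 is a Fermat witness: 1457 is composite.

1093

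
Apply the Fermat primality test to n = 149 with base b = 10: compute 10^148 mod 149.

10^1 ≡ 10 (mod 149)
10^2 ≡ 10^2 = 100 ≡ 100 (mod 149)
10^4 ≡ 100^2 = 10000 ≡ 17 (mod 149)
10^8 ≡ 17^2 = 289 ≡ 140 (mod 149)
10^16 ≡ 140^2 = 19600 ≡ 81 (mod 149)
10^32 ≡ 81^2 = 6561 ≡ 5 (mod 149)
10^64 ≡ 5^2 = 25 ≡ 25 (mod 149)
10^128 ≡ 25^2 = 625 ≡ 29 (mod 149)
148 = 128 + 16 + 4 in binary powers of 2.
So 10^148 ≡ 29 · 81 · 17 ≡ 1 (mod 149).
Since the result is 1, base 10 gives no evidence that 149 is composite.

1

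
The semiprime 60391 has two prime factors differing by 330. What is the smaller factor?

131

Since p = q + 330, we have 60391 = q(q + 330), so q² + 330q − 60391 = 0.
Discriminant: 330² + 4·60391 = 108900 + 241564 = 350464; √350464 = 592.
q = (−330 + 592)/2 = 131, and p = q + 330 = 461.
Check: 131 · 461 = 60391.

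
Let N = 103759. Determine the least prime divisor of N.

103759 is odd.
Digit sum 25, not divisible by 3.
Ends in 9: not divisible by 5.
7: 103759 = 7·14822 + 5
11: 103759 = 11·9432 + 7
13: 103759 = 13·7981 + 6
17: 103759 = 17·6103 + 8
19: 103759 = 19·5461

19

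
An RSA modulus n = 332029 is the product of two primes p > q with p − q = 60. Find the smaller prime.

Since p = q + 60, we have 332029 = q(q + 60), so q² + 60q − 332029 = 0.
Discriminant: 60² + 4·332029 = 3600 + 1328116 = 1331716; √1331716 = 1154.
q = (−60 + 1154)/2 = 547, and p = q + 60 = 607.
Check: 547 · 607 = 332029.

547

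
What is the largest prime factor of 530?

530 = 2 · 265
265 = 5 · 53
53 is prime.
So 530 = 2 · 5 · 53; the largest prime factor is 53.

53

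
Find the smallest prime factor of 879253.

31

879253 is odd.
Digit sum 34, not divisible by 3.
Ends in 3: not divisible by 5.
7: 879253 = 7·125607 + 4
11: 879253 = 11·79932 + 1
13: 879253 = 13·67634 + 11
17: 879253 = 17·51720 + 13
19: 879253 = 19·46276 + 9
23: 879253 = 23·38228 + 9
29: 879253 = 29·30319 + 2
31: 879253 = 31·28363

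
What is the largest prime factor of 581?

83

581 = 7 · 83
83 is prime.
So 581 = 7 · 83; the largest prime factor is 83.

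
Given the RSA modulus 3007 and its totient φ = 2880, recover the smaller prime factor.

31

φ(n) = (p−1)(q−1) = n − (p+q) + 1, so p + q = 3007 − 2880 + 1 = 128.
p and q are the roots of t² − 128t + 3007 = 0.
Discriminant: 128² − 4·3007 = 16384 − 12028 = 4356; √4356 = 66.
q = (128 − 66)/2 = 31, p = (128 + 66)/2 = 97.
Check: 31 · 97 = 3007.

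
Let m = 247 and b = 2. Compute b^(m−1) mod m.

2^1 ≡ 2 (mod 247)
2^2 ≡ 2^2 = 4 ≡ 4 (mod 247)
2^4 ≡ 4^2 = 16 ≡ 16 (mod 247)
2^8 ≡ 16^2 = 256 ≡ 9 (mod 247)
2^16 ≡ 9^2 = 81 ≡ 81 (mod 247)
2^32 ≡ 81^2 = 6561 ≡ 139 (mod 247)
2^64 ≡ 139^2 = 19321 ≡ 55 (mod 247)
2^128 ≡ 55^2 = 3025 ≡ 61 (mod 247)
246 = 128 + 64 + 32 + 16 + 4 + 2 in binary powers of 2.
So 2^246 ≡ 61 · 55 · 139 · 81 · 16 · 4 ≡ 220 (mod 247).
Since 220 ≠ 1, base 2 is a Fermat witness: 247 is composite.

220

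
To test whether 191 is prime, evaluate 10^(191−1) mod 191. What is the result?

10^1 ≡ 10 (mod 191)
10^2 ≡ 10^2 = 100 ≡ 100 (mod 191)
10^4 ≡ 100^2 = 10000 ≡ 68 (mod 191)
10^8 ≡ 68^2 = 4624 ≡ 40 (mod 191)
10^16 ≡ 40^2 = 1600 ≡ 72 (mod 191)
10^32 ≡ 72^2 = 5184 ≡ 27 (mod 191)
10^64 ≡ 27^2 = 729 ≡ 156 (mod 191)
10^128 ≡ 156^2 = 24336 ≡ 79 (mod 191)
190 = 128 + 32 + 16 + 8 + 4 + 2 in binary powers of 2.
So 10^190 ≡ 79 · 27 · 72 · 40 · 68 · 100 ≡ 1 (mod 191).
Since the result is 1, base 10 gives no evidence that 191 is composite.

1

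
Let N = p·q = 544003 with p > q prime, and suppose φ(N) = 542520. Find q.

661

φ(n) = (p−1)(q−1) = n − (p+q) + 1, so p + q = 544003 − 542520 + 1 = 1484.
p and q are the roots of t² − 1484t + 544003 = 0.
Discriminant: 1484² − 4·544003 = 2202256 − 2176012 = 26244; √26244 = 162.
q = (1484 − 162)/2 = 661, p = (1484 + 162)/2 = 823.
Check: 661 · 823 = 544003.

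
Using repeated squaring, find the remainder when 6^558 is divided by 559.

259

6^1 ≡ 6 (mod 559)
6^2 ≡ 6^2 = 36 ≡ 36 (mod 559)
6^4 ≡ 36^2 = 1296 ≡ 178 (mod 559)
6^8 ≡ 178^2 = 31684 ≡ 380 (mod 559)
6^16 ≡ 380^2 = 144400 ≡ 178 (mod 559)
6^32 ≡ 178^2 = 31684 ≡ 380 (mod 559)
6^64 ≡ 380^2 = 144400 ≡ 178 (mod 559)
6^128 ≡ 178^2 = 31684 ≡ 380 (mod 559)
6^256 ≡ 380^2 = 144400 ≡ 178 (mod 559)
6^512 ≡ 178^2 = 31684 ≡ 380 (mod 559)
558 = 512 + 32 + 8 + 4 + 2 in binary powers of 2.
So 6^558 ≡ 380 · 380 · 380 · 178 · 36 ≡ 259 (mod 559).
Since 259 ≠ 1, base 6 is a Fermat witness: 559 is composite.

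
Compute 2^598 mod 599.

1

2^1 ≡ 2 (mod 599)
2^2 ≡ 2^2 = 4 ≡ 4 (mod 599)
2^4 ≡ 4^2 = 16 ≡ 16 (mod 599)
2^8 ≡ 16^2 = 256 ≡ 256 (mod 599)
2^16 ≡ 256^2 = 65536 ≡ 245 (mod 599)
2^32 ≡ 245^2 = 60025 ≡ 125 (mod 599)
2^64 ≡ 125^2 = 15625 ≡ 51 (mod 599)
2^128 ≡ 51^2 = 2601 ≡ 205 (mod 599)
2^256 ≡ 205^2 = 42025 ≡ 95 (mod 599)
2^512 ≡ 95^2 = 9025 ≡ 40 (mod 599)
598 = 512 + 64 + 16 + 4 + 2 in binary powers of 2.
So 2^598 ≡ 40 · 51 · 245 · 16 · 4 ≡ 1 (mod 599).
Since the result is 1, base 2 gives no evidence that 599 is composite.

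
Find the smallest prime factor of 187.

11

187 is odd.
Digit sum 16, not divisible by 3.
Ends in 7: not divisible by 5.
7: 187 = 7·26 + 5
11: 187 = 11·17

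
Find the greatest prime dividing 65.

65 = 5 · 13
13 is prime.
So 65 = 5 · 13; the largest prime factor is 13.

13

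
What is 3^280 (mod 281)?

3^1 ≡ 3 (mod 281)
3^2 ≡ 3^2 = 9 ≡ 9 (mod 281)
3^4 ≡ 9^2 = 81 ≡ 81 (mod 281)
3^8 ≡ 81^2 = 6561 ≡ 98 (mod 281)
3^16 ≡ 98^2 = 9604 ≡ 50 (mod 281)
3^32 ≡ 50^2 = 2500 ≡ 252 (mod 281)
3^64 ≡ 252^2 = 63504 ≡ 279 (mod 281)
3^128 ≡ 279^2 = 77841 ≡ 4 (mod 281)
3^256 ≡ 4^2 = 16 ≡ 16 (mod 281)
280 = 256 + 16 + 8 in binary powers of 2.
So 3^280 ≡ 16 · 50 · 98 ≡ 1 (mod 281).
Since the result is 1, base 3 gives no evidence that 281 is composite.

1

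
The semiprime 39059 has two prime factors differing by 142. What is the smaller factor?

139

Since p = q + 142, we have 39059 = q(q + 142), so q² + 142q − 39059 = 0.
Discriminant: 142² + 4·39059 = 20164 + 156236 = 176400; √176400 = 420.
q = (−142 + 420)/2 = 139, and p = q + 142 = 281.
Check: 139 · 281 = 39059.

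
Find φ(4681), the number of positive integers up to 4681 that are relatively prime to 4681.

Factor: 4681 = 31 · 151.
φ(4681) = (31−1) · (151−1) = 30 · 150 = 4500.

4500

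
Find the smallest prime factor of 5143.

5143 is odd.
Digit sum 13, not divisible by 3.
Ends in 3: not divisible by 5.
7: 5143 = 7·734 + 5
11: 5143 = 11·467 + 6
13: 5143 = 13·395 + 8
17: 5143 = 17·302 + 9
19: 5143 = 19·270 + 13
23: 5143 = 23·223 + 14
29: 5143 = 29·177 + 10
31: 5143 = 31·165 + 28
37: 5143 = 37·139

37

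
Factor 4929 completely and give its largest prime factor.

4929 = 3 · 1643
1643 = 31 · 53
53 is prime.
So 4929 = 3 · 31 · 53; the largest prime factor is 53.

53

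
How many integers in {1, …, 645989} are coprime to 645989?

Factor: 645989 = 43 · 83 · 181.
φ(645989) = (43−1) · (83−1) · (181−1) = 42 · 82 · 180 = 619920.

619920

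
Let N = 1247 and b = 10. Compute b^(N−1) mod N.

608

10^1 ≡ 10 (mod 1247)
10^2 ≡ 10^2 = 100 ≡ 100 (mod 1247)
10^4 ≡ 100^2 = 10000 ≡ 24 (mod 1247)
10^8 ≡ 24^2 = 576 ≡ 576 (mod 1247)
10^16 ≡ 576^2 = 331776 ≡ 74 (mod 1247)
10^32 ≡ 74^2 = 5476 ≡ 488 (mod 1247)
10^64 ≡ 488^2 = 238144 ≡ 1214 (mod 1247)
10^128 ≡ 1214^2 = 1473796 ≡ 1089 (mod 1247)
10^256 ≡ 1089^2 = 1185921 ≡ 24 (mod 1247)
10^512 ≡ 24^2 = 576 ≡ 576 (mod 1247)
10^1024 ≡ 576^2 = 331776 ≡ 74 (mod 1247)
1246 = 1024 + 128 + 64 + 16 + 8 + 4 + 2 in binary powers of 2.
So 10^1246 ≡ 74 · 1089 · 1214 · 74 · 576 · 24 · 100 ≡ 608 (mod 1247).
Since 608 ≠ 1, base 10 is a Fermat witness: 1247 is composite.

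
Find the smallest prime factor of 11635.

11635 is odd.
Digit sum 16, not divisible by 3.
Ends in 5: divisible by 5.

5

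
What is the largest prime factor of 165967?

97

165967 = 29 · 5723
5723 = 59 · 97
97 is prime.
So 165967 = 29 · 59 · 97; the largest prime factor is 97.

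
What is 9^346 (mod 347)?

9^1 ≡ 9 (mod 347)
9^2 ≡ 9^2 = 81 ≡ 81 (mod 347)
9^4 ≡ 81^2 = 6561 ≡ 315 (mod 347)
9^8 ≡ 315^2 = 99225 ≡ 330 (mod 347)
9^16 ≡ 330^2 = 108900 ≡ 289 (mod 347)
9^32 ≡ 289^2 = 83521 ≡ 241 (mod 347)
9^64 ≡ 241^2 = 58081 ≡ 132 (mod 347)
9^128 ≡ 132^2 = 17424 ≡ 74 (mod 347)
9^256 ≡ 74^2 = 5476 ≡ 271 (mod 347)
346 = 256 + 64 + 16 + 8 + 2 in binary powers of 2.
So 9^346 ≡ 271 · 132 · 289 · 330 · 81 ≡ 1 (mod 347).
Since the result is 1, base 9 gives no evidence that 347 is composite.

1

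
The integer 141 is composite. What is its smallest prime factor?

141 is odd.
Digit sum 6, divisible by 3.

3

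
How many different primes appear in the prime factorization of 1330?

4

1330 = 2 · 665
665 = 5 · 133
133 = 7 · 19
1330 = 2 · 5 · 7 · 19, which has 4 distinct prime factors.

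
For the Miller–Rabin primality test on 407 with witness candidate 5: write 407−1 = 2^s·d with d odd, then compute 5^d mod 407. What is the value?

407 − 1 = 406 = 2^1 · 203, so d = 203.
5^1 ≡ 5 (mod 407)
5^2 ≡ 5^2 = 25 ≡ 25 (mod 407)
5^4 ≡ 25^2 = 625 ≡ 218 (mod 407)
5^8 ≡ 218^2 = 47524 ≡ 312 (mod 407)
5^16 ≡ 312^2 = 97344 ≡ 71 (mod 407)
5^32 ≡ 71^2 = 5041 ≡ 157 (mod 407)
5^64 ≡ 157^2 = 24649 ≡ 229 (mod 407)
5^128 ≡ 229^2 = 52441 ≡ 345 (mod 407)
203 = 128 + 64 + 8 + 2 + 1 in binary powers of 2.
So 5^203 ≡ 345 · 229 · 312 · 25 · 5 ≡ 279 (mod 407).
Squaring chain: 279; never reaches −1, so base 5 is a Miller–Rabin witness that 407 is composite.

279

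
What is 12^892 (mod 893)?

12^1 ≡ 12 (mod 893)
12^2 ≡ 12^2 = 144 ≡ 144 (mod 893)
12^4 ≡ 144^2 = 20736 ≡ 197 (mod 893)
12^8 ≡ 197^2 = 38809 ≡ 410 (mod 893)
12^16 ≡ 410^2 = 168100 ≡ 216 (mod 893)
12^32 ≡ 216^2 = 46656 ≡ 220 (mod 893)
12^64 ≡ 220^2 = 48400 ≡ 178 (mod 893)
12^128 ≡ 178^2 = 31684 ≡ 429 (mod 893)
12^256 ≡ 429^2 = 184041 ≡ 83 (mod 893)
12^512 ≡ 83^2 = 6889 ≡ 638 (mod 893)
892 = 512 + 256 + 64 + 32 + 16 + 8 + 4 in binary powers of 2.
So 12^892 ≡ 638 · 83 · 178 · 220 · 216 · 410 · 197 ≡ 178 (mod 893).
Since 178 ≠ 1, base 12 is a Fermat witness: 893 is composite.

178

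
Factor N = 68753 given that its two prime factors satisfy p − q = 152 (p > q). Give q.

197

Since p = q + 152, we have 68753 = q(q + 152), so q² + 152q − 68753 = 0.
Discriminant: 152² + 4·68753 = 23104 + 275012 = 298116; √298116 = 546.
q = (−152 + 546)/2 = 197, and p = q + 152 = 349.
Check: 197 · 349 = 68753.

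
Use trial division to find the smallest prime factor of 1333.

31

1333 is odd.
Digit sum 10, not divisible by 3.
Ends in 3: not divisible by 5.
7: 1333 = 7·190 + 3
11: 1333 = 11·121 + 2
13: 1333 = 13·102 + 7
17: 1333 = 17·78 + 7
19: 1333 = 19·70 + 3
23: 1333 = 23·57 + 22
29: 1333 = 29·45 + 28
31: 1333 = 31·43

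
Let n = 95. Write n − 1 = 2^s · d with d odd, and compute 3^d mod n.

95 − 1 = 94 = 2^1 · 47, so d = 47.
3^1 ≡ 3 (mod 95)
3^2 ≡ 3^2 = 9 ≡ 9 (mod 95)
3^4 ≡ 9^2 = 81 ≡ 81 (mod 95)
3^8 ≡ 81^2 = 6561 ≡ 6 (mod 95)
3^16 ≡ 6^2 = 36 ≡ 36 (mod 95)
3^32 ≡ 36^2 = 1296 ≡ 61 (mod 95)
47 = 32 + 8 + 4 + 2 + 1 in binary powers of 2.
So 3^47 ≡ 61 · 6 · 81 · 9 · 3 ≡ 67 (mod 95).
Squaring chain: 67; never reaches −1, so base 3 is a Miller–Rabin witness that 95 is composite.

67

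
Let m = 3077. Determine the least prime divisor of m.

17

3077 is odd.
Digit sum 17, not divisible by 3.
Ends in 7: not divisible by 5.
7: 3077 = 7·439 + 4
11: 3077 = 11·279 + 8
13: 3077 = 13·236 + 9
17: 3077 = 17·181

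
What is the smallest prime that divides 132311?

17

132311 is odd.
Digit sum 11, not divisible by 3.
Ends in 1: not divisible by 5.
7: 132311 = 7·18901 + 4
11: 132311 = 11·12028 + 3
13: 132311 = 13·10177 + 10
17: 132311 = 17·7783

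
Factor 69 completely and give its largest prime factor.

69 = 3 · 23
23 is prime.
So 69 = 3 · 23; the largest prime factor is 23.

23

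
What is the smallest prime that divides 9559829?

9559829 is odd.
Digit sum 47, not divisible by 3.
Ends in 9: not divisible by 5.
7: 9559829 = 7·1365689 + 6
11: 9559829 = 11·869075 + 4
13: 9559829 = 13·735371 + 6
17: 9559829 = 17·562342 + 15
19: 9559829 = 19·503148 + 17
23: 9559829 = 23·415644 + 17
29: 9559829 = 29·329649 + 8
31: 9559829 = 31·308381 + 18
37: 9559829 = 37·258373 + 28
41: 9559829 = 41·233166 + 23
43: 9559829 = 43·222321 + 26
47: 9559829 = 47·203400 + 29
53: 9559829 = 53·180374 + 7
59: 9559829 = 59·162031

59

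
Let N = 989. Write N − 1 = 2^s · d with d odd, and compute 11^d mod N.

989 − 1 = 988 = 2^2 · 247, so d = 247.
11^1 ≡ 11 (mod 989)
11^2 ≡ 11^2 = 121 ≡ 121 (mod 989)
11^4 ≡ 121^2 = 14641 ≡ 795 (mod 989)
11^8 ≡ 795^2 = 632025 ≡ 54 (mod 989)
11^16 ≡ 54^2 = 2916 ≡ 938 (mod 989)
11^32 ≡ 938^2 = 879844 ≡ 623 (mod 989)
11^64 ≡ 623^2 = 388129 ≡ 441 (mod 989)
11^128 ≡ 441^2 = 194481 ≡ 637 (mod 989)
247 = 128 + 64 + 32 + 16 + 4 + 2 + 1 in binary powers of 2.
So 11^247 ≡ 637 · 441 · 623 · 938 · 795 · 121 · 11 ≡ 465 (mod 989).
Squaring chain: 465 → 623; never reaches −1, so base 11 is a Miller–Rabin witness that 989 is composite.

465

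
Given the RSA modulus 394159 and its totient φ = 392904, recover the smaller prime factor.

613

φ(n) = (p−1)(q−1) = n − (p+q) + 1, so p + q = 394159 − 392904 + 1 = 1256.
p and q are the roots of t² − 1256t + 394159 = 0.
Discriminant: 1256² − 4·394159 = 1577536 − 1576636 = 900; √900 = 30.
q = (1256 − 30)/2 = 613, p = (1256 + 30)/2 = 643.
Check: 613 · 643 = 394159.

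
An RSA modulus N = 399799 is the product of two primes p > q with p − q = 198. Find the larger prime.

739

Since p = q + 198, we have 399799 = q(q + 198), so q² + 198q − 399799 = 0.
Discriminant: 198² + 4·399799 = 39204 + 1599196 = 1638400; √1638400 = 1280.
q = (−198 + 1280)/2 = 541, and p = q + 198 = 739.
Check: 541 · 739 = 399799.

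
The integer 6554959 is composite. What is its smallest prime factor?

6554959 is odd.
Digit sum 43, not divisible by 3.
Ends in 9: not divisible by 5.
7: 6554959 = 7·936422 + 5
11: 6554959 = 11·595905 + 4
13: 6554959 = 13·504227 + 8
17: 6554959 = 17·385585 + 14
19: 6554959 = 19·344997 + 16
23: 6554959 = 23·284998 + 5
29: 6554959 = 29·226033 + 2
31: 6554959 = 31·211450 + 9
37: 6554959 = 37·177161 + 2
41: 6554959 = 41·159877 + 2
43: 6554959 = 43·152440 + 39
47: 6554959 = 47·139467 + 10
53: 6554959 = 53·123678 + 25
59: 6554959 = 59·111101

59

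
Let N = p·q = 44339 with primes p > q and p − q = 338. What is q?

101

Since p = q + 338, we have 44339 = q(q + 338), so q² + 338q − 44339 = 0.
Discriminant: 338² + 4·44339 = 114244 + 177356 = 291600; √291600 = 540.
q = (−338 + 540)/2 = 101, and p = q + 338 = 439.
Check: 101 · 439 = 44339.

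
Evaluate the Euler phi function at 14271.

9240

Factor: 14271 = 3 · 67 · 71.
φ(14271) = (3−1) · (67−1) · (71−1) = 2 · 66 · 70 = 9240.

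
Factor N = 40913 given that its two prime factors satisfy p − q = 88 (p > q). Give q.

Since p = q + 88, we have 40913 = q(q + 88), so q² + 88q − 40913 = 0.
Discriminant: 88² + 4·40913 = 7744 + 163652 = 171396; √171396 = 414.
q = (−88 + 414)/2 = 163, and p = q + 88 = 251.
Check: 163 · 251 = 40913.

163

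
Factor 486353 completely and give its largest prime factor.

486353 = 7 · 69479
69479 = 17 · 4087
4087 = 61 · 67
67 is prime.
So 486353 = 7 · 17 · 61 · 67; the largest prime factor is 67.

67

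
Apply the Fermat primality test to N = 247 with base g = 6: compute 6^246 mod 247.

6^1 ≡ 6 (mod 247)
6^2 ≡ 6^2 = 36 ≡ 36 (mod 247)
6^4 ≡ 36^2 = 1296 ≡ 61 (mod 247)
6^8 ≡ 61^2 = 3721 ≡ 16 (mod 247)
6^16 ≡ 16^2 = 256 ≡ 9 (mod 247)
6^32 ≡ 9^2 = 81 ≡ 81 (mod 247)
6^64 ≡ 81^2 = 6561 ≡ 139 (mod 247)
6^128 ≡ 139^2 = 19321 ≡ 55 (mod 247)
246 = 128 + 64 + 32 + 16 + 4 + 2 in binary powers of 2.
So 6^246 ≡ 55 · 139 · 81 · 9 · 61 · 36 ≡ 64 (mod 247).
Since 64 ≠ 1, base 6 is a Fermat witness: 247 is composite.

64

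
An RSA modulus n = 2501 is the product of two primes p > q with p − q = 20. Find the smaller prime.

41

Since p = q + 20, we have 2501 = q(q + 20), so q² + 20q − 2501 = 0.
Discriminant: 20² + 4·2501 = 400 + 10004 = 10404; √10404 = 102.
q = (−20 + 102)/2 = 41, and p = q + 20 = 61.
Check: 41 · 61 = 2501.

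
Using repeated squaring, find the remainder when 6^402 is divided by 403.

311

6^1 ≡ 6 (mod 403)
6^2 ≡ 6^2 = 36 ≡ 36 (mod 403)
6^4 ≡ 36^2 = 1296 ≡ 87 (mod 403)
6^8 ≡ 87^2 = 7569 ≡ 315 (mod 403)
6^16 ≡ 315^2 = 99225 ≡ 87 (mod 403)
6^32 ≡ 87^2 = 7569 ≡ 315 (mod 403)
6^64 ≡ 315^2 = 99225 ≡ 87 (mod 403)
6^128 ≡ 87^2 = 7569 ≡ 315 (mod 403)
6^256 ≡ 315^2 = 99225 ≡ 87 (mod 403)
402 = 256 + 128 + 16 + 2 in binary powers of 2.
So 6^402 ≡ 87 · 315 · 87 · 36 ≡ 311 (mod 403).
Since 311 ≠ 1, base 6 is a Fermat witness: 403 is composite.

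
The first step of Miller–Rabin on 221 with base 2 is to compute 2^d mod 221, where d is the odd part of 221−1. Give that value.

221 − 1 = 220 = 2^2 · 55, so d = 55.
2^1 ≡ 2 (mod 221)
2^2 ≡ 2^2 = 4 ≡ 4 (mod 221)
2^4 ≡ 4^2 = 16 ≡ 16 (mod 221)
2^8 ≡ 16^2 = 256 ≡ 35 (mod 221)
2^16 ≡ 35^2 = 1225 ≡ 120 (mod 221)
2^32 ≡ 120^2 = 14400 ≡ 35 (mod 221)
55 = 32 + 16 + 4 + 2 + 1 in binary powers of 2.
So 2^55 ≡ 35 · 120 · 16 · 4 · 2 ≡ 128 (mod 221).
Squaring chain: 128 → 30; never reaches −1, so base 2 is a Miller–Rabin witness that 221 is composite.

128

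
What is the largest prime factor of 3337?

3337 = 47 · 71
71 is prime.
So 3337 = 47 · 71; the largest prime factor is 71.

71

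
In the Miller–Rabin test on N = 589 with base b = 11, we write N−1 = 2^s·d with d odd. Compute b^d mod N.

77

589 − 1 = 588 = 2^2 · 147, so d = 147.
11^1 ≡ 11 (mod 589)
11^2 ≡ 11^2 = 121 ≡ 121 (mod 589)
11^4 ≡ 121^2 = 14641 ≡ 505 (mod 589)
11^8 ≡ 505^2 = 255025 ≡ 577 (mod 589)
11^16 ≡ 577^2 = 332929 ≡ 144 (mod 589)
11^32 ≡ 144^2 = 20736 ≡ 121 (mod 589)
11^64 ≡ 121^2 = 14641 ≡ 505 (mod 589)
11^128 ≡ 505^2 = 255025 ≡ 577 (mod 589)
147 = 128 + 16 + 2 + 1 in binary powers of 2.
So 11^147 ≡ 577 · 144 · 121 · 11 ≡ 77 (mod 589).
Squaring chain: 77 → 39; never reaches −1, so base 11 is a Miller–Rabin witness that 589 is composite.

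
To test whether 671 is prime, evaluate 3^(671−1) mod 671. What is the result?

3^1 ≡ 3 (mod 671)
3^2 ≡ 3^2 = 9 ≡ 9 (mod 671)
3^4 ≡ 9^2 = 81 ≡ 81 (mod 671)
3^8 ≡ 81^2 = 6561 ≡ 522 (mod 671)
3^16 ≡ 522^2 = 272484 ≡ 58 (mod 671)
3^32 ≡ 58^2 = 3364 ≡ 9 (mod 671)
3^64 ≡ 9^2 = 81 ≡ 81 (mod 671)
3^128 ≡ 81^2 = 6561 ≡ 522 (mod 671)
3^256 ≡ 522^2 = 272484 ≡ 58 (mod 671)
3^512 ≡ 58^2 = 3364 ≡ 9 (mod 671)
670 = 512 + 128 + 16 + 8 + 4 + 2 in binary powers of 2.
So 3^670 ≡ 9 · 522 · 58 · 522 · 81 · 9 ≡ 1 (mod 671).
Since the result is 1, base 3 gives no evidence that 671 is composite.

1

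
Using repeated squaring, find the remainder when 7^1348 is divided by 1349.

292

7^1 ≡ 7 (mod 1349)
7^2 ≡ 7^2 = 49 ≡ 49 (mod 1349)
7^4 ≡ 49^2 = 2401 ≡ 1052 (mod 1349)
7^8 ≡ 1052^2 = 1106704 ≡ 524 (mod 1349)
7^16 ≡ 524^2 = 274576 ≡ 729 (mod 1349)
7^32 ≡ 729^2 = 531441 ≡ 1284 (mod 1349)
7^64 ≡ 1284^2 = 1648656 ≡ 178 (mod 1349)
7^128 ≡ 178^2 = 31684 ≡ 657 (mod 1349)
7^256 ≡ 657^2 = 431649 ≡ 1318 (mod 1349)
7^512 ≡ 1318^2 = 1737124 ≡ 961 (mod 1349)
7^1024 ≡ 961^2 = 923521 ≡ 805 (mod 1349)
1348 = 1024 + 256 + 64 + 4 in binary powers of 2.
So 7^1348 ≡ 805 · 1318 · 178 · 1052 ≡ 292 (mod 1349).
Since 292 ≠ 1, base 7 is a Fermat witness: 1349 is composite.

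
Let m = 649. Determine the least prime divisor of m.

649 is odd.
Digit sum 19, not divisible by 3.
Ends in 9: not divisible by 5.
7: 649 = 7·92 + 5
11: 649 = 11·59

11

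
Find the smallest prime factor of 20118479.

97

20118479 is odd.
Digit sum 32, not divisible by 3.
Ends in 9: not divisible by 5.
7: 20118479 = 7·2874068 + 3
11: 20118479 = 11·1828952 + 7
13: 20118479 = 13·1547575 + 4
17: 20118479 = 17·1183439 + 16
19: 20118479 = 19·1058867 + 6
23: 20118479 = 23·874716 + 11
29: 20118479 = 29·693740 + 19
31: 20118479 = 31·648983 + 6
37: 20118479 = 37·543742 + 25
41: 20118479 = 41·490694 + 25
43: 20118479 = 43·467871 + 26
47: 20118479 = 47·428052 + 35
53: 20118479 = 53·379593 + 50
59: 20118479 = 59·340991 + 10
61: 20118479 = 61·329811 + 8
67: 20118479 = 67·300275 + 54
71: 20118479 = 71·283358 + 61
73: 20118479 = 73·275595 + 44
79: 20118479 = 79·254664 + 23
83: 20118479 = 83·242391 + 26
89: 20118479 = 89·226050 + 29
97: 20118479 = 97·207407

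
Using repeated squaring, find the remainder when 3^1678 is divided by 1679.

3^1 ≡ 3 (mod 1679)
3^2 ≡ 3^2 = 9 ≡ 9 (mod 1679)
3^4 ≡ 9^2 = 81 ≡ 81 (mod 1679)
3^8 ≡ 81^2 = 6561 ≡ 1524 (mod 1679)
3^16 ≡ 1524^2 = 2322576 ≡ 519 (mod 1679)
3^32 ≡ 519^2 = 269361 ≡ 721 (mod 1679)
3^64 ≡ 721^2 = 519841 ≡ 1030 (mod 1679)
3^128 ≡ 1030^2 = 1060900 ≡ 1451 (mod 1679)
3^256 ≡ 1451^2 = 2105401 ≡ 1614 (mod 1679)
3^512 ≡ 1614^2 = 2604996 ≡ 867 (mod 1679)
3^1024 ≡ 867^2 = 751689 ≡ 1176 (mod 1679)
1678 = 1024 + 512 + 128 + 8 + 4 + 2 in binary powers of 2.
So 3^1678 ≡ 1176 · 867 · 1451 · 1524 · 81 · 9 ≡ 430 (mod 1679).
Since 430 ≠ 1, base 3 is a Fermat witness: 1679 is composite.

430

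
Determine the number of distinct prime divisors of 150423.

150423 = 3 · 50141
50141 = 7 · 7163
7163 = 13 · 551
551 = 19 · 29
150423 = 3 · 7 · 13 · 19 · 29, which has 5 distinct prime factors.

5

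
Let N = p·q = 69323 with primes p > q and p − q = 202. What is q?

Since p = q + 202, we have 69323 = q(q + 202), so q² + 202q − 69323 = 0.
Discriminant: 202² + 4·69323 = 40804 + 277292 = 318096; √318096 = 564.
q = (−202 + 564)/2 = 181, and p = q + 202 = 383.
Check: 181 · 383 = 69323.

181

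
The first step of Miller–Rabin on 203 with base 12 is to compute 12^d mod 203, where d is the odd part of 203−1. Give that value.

203 − 1 = 202 = 2^1 · 101, so d = 101.
12^1 ≡ 12 (mod 203)
12^2 ≡ 12^2 = 144 ≡ 144 (mod 203)
12^4 ≡ 144^2 = 20736 ≡ 30 (mod 203)
12^8 ≡ 30^2 = 900 ≡ 88 (mod 203)
12^16 ≡ 88^2 = 7744 ≡ 30 (mod 203)
12^32 ≡ 30^2 = 900 ≡ 88 (mod 203)
12^64 ≡ 88^2 = 7744 ≡ 30 (mod 203)
101 = 64 + 32 + 4 + 1 in binary powers of 2.
So 12^101 ≡ 30 · 88 · 30 · 12 ≡ 157 (mod 203).
Squaring chain: 157; never reaches −1, so base 12 is a Miller–Rabin witness that 203 is composite.

157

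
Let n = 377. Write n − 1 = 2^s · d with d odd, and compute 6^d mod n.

377 − 1 = 376 = 2^3 · 47, so d = 47.
6^1 ≡ 6 (mod 377)
6^2 ≡ 6^2 = 36 ≡ 36 (mod 377)
6^4 ≡ 36^2 = 1296 ≡ 165 (mod 377)
6^8 ≡ 165^2 = 27225 ≡ 81 (mod 377)
6^16 ≡ 81^2 = 6561 ≡ 152 (mod 377)
6^32 ≡ 152^2 = 23104 ≡ 107 (mod 377)
47 = 32 + 8 + 4 + 2 + 1 in binary powers of 2.
So 6^47 ≡ 107 · 81 · 165 · 36 · 6 ≡ 323 (mod 377).
Squaring chain: 323 → 277 → 198; never reaches −1, so base 6 is a Miller–Rabin witness that 377 is composite.

323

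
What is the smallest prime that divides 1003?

17

1003 is odd.
Digit sum 4, not divisible by 3.
Ends in 3: not divisible by 5.
7: 1003 = 7·143 + 2
11: 1003 = 11·91 + 2
13: 1003 = 13·77 + 2
17: 1003 = 17·59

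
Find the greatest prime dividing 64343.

47

64343 = 37 · 1739
1739 = 37 · 47
47 is prime.
So 64343 = 37^2 · 47; the largest prime factor is 47.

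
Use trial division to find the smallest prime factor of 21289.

21289 is odd.
Digit sum 22, not divisible by 3.
Ends in 9: not divisible by 5.
7: 21289 = 7·3041 + 2
11: 21289 = 11·1935 + 4
13: 21289 = 13·1637 + 8
17: 21289 = 17·1252 + 5
19: 21289 = 19·1120 + 9
23: 21289 = 23·925 + 14
29: 21289 = 29·734 + 3
31: 21289 = 31·686 + 23
37: 21289 = 37·575 + 14
41: 21289 = 41·519 + 10
43: 21289 = 43·495 + 4
47: 21289 = 47·452 + 45
53: 21289 = 53·401 + 36
59: 21289 = 59·360 + 49
61: 21289 = 61·349

61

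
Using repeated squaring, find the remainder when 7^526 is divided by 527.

348

7^1 ≡ 7 (mod 527)
7^2 ≡ 7^2 = 49 ≡ 49 (mod 527)
7^4 ≡ 49^2 = 2401 ≡ 293 (mod 527)
7^8 ≡ 293^2 = 85849 ≡ 475 (mod 527)
7^16 ≡ 475^2 = 225625 ≡ 69 (mod 527)
7^32 ≡ 69^2 = 4761 ≡ 18 (mod 527)
7^64 ≡ 18^2 = 324 ≡ 324 (mod 527)
7^128 ≡ 324^2 = 104976 ≡ 103 (mod 527)
7^256 ≡ 103^2 = 10609 ≡ 69 (mod 527)
7^512 ≡ 69^2 = 4761 ≡ 18 (mod 527)
526 = 512 + 8 + 4 + 2 in binary powers of 2.
So 7^526 ≡ 18 · 475 · 293 · 49 ≡ 348 (mod 527).
Since 348 ≠ 1, base 7 is a Fermat witness: 527 is composite.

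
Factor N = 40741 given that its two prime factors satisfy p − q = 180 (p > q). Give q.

131

Since p = q + 180, we have 40741 = q(q + 180), so q² + 180q − 40741 = 0.
Discriminant: 180² + 4·40741 = 32400 + 162964 = 195364; √195364 = 442.
q = (−180 + 442)/2 = 131, and p = q + 180 = 311.
Check: 131 · 311 = 40741.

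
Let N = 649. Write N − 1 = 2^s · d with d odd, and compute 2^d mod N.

649 − 1 = 648 = 2^3 · 81, so d = 81.
2^1 ≡ 2 (mod 649)
2^2 ≡ 2^2 = 4 ≡ 4 (mod 649)
2^4 ≡ 4^2 = 16 ≡ 16 (mod 649)
2^8 ≡ 16^2 = 256 ≡ 256 (mod 649)
2^16 ≡ 256^2 = 65536 ≡ 636 (mod 649)
2^32 ≡ 636^2 = 404496 ≡ 169 (mod 649)
2^64 ≡ 169^2 = 28561 ≡ 5 (mod 649)
81 = 64 + 16 + 1 in binary powers of 2.
So 2^81 ≡ 5 · 636 · 2 ≡ 519 (mod 649).
Squaring chain: 519 → 26 → 27; never reaches −1, so base 2 is a Miller–Rabin witness that 649 is composite.

519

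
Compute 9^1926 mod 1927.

286

9^1 ≡ 9 (mod 1927)
9^2 ≡ 9^2 = 81 ≡ 81 (mod 1927)
9^4 ≡ 81^2 = 6561 ≡ 780 (mod 1927)
9^8 ≡ 780^2 = 608400 ≡ 1395 (mod 1927)
9^16 ≡ 1395^2 = 1946025 ≡ 1682 (mod 1927)
9^32 ≡ 1682^2 = 2829124 ≡ 288 (mod 1927)
9^64 ≡ 288^2 = 82944 ≡ 83 (mod 1927)
9^128 ≡ 83^2 = 6889 ≡ 1108 (mod 1927)
9^256 ≡ 1108^2 = 1227664 ≡ 165 (mod 1927)
9^512 ≡ 165^2 = 27225 ≡ 247 (mod 1927)
9^1024 ≡ 247^2 = 61009 ≡ 1272 (mod 1927)
1926 = 1024 + 512 + 256 + 128 + 4 + 2 in binary powers of 2.
So 9^1926 ≡ 1272 · 247 · 165 · 1108 · 780 · 81 ≡ 286 (mod 1927).
Since 286 ≠ 1, base 9 is a Fermat witness: 1927 is composite.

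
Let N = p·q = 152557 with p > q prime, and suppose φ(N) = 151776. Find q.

φ(n) = (p−1)(q−1) = n − (p+q) + 1, so p + q = 152557 − 151776 + 1 = 782.
p and q are the roots of t² − 782t + 152557 = 0.
Discriminant: 782² − 4·152557 = 611524 − 610228 = 1296; √1296 = 36.
q = (782 − 36)/2 = 373, p = (782 + 36)/2 = 409.
Check: 373 · 409 = 152557.

373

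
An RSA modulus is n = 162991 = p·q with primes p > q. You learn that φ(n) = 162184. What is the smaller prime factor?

φ(n) = (p−1)(q−1) = n − (p+q) + 1, so p + q = 162991 − 162184 + 1 = 808.
p and q are the roots of t² − 808t + 162991 = 0.
Discriminant: 808² − 4·162991 = 652864 − 651964 = 900; √900 = 30.
q = (808 − 30)/2 = 389, p = (808 + 30)/2 = 419.
Check: 389 · 419 = 162991.

389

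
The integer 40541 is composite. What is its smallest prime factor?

40541 is odd.
Digit sum 14, not divisible by 3.
Ends in 1: not divisible by 5.
7: 40541 = 7·5791 + 4
11: 40541 = 11·3685 + 6
13: 40541 = 13·3118 + 7
17: 40541 = 17·2384 + 13
19: 40541 = 19·2133 + 14
23: 40541 = 23·1762 + 15
29: 40541 = 29·1397 + 28
31: 40541 = 31·1307 + 24
37: 40541 = 37·1095 + 26
41: 40541 = 41·988 + 33
43: 40541 = 43·942 + 35
47: 40541 = 47·862 + 27
53: 40541 = 53·764 + 49
59: 40541 = 59·687 + 8
61: 40541 = 61·664 + 37
67: 40541 = 67·605 + 6
71: 40541 = 71·571

71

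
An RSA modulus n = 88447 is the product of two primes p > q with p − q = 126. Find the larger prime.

367

Since p = q + 126, we have 88447 = q(q + 126), so q² + 126q − 88447 = 0.
Discriminant: 126² + 4·88447 = 15876 + 353788 = 369664; √369664 = 608.
q = (−126 + 608)/2 = 241, and p = q + 126 = 367.
Check: 241 · 367 = 88447.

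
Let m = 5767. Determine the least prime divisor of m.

5767 is odd.
Digit sum 25, not divisible by 3.
Ends in 7: not divisible by 5.
7: 5767 = 7·823 + 6
11: 5767 = 11·524 + 3
13: 5767 = 13·443 + 8
17: 5767 = 17·339 + 4
19: 5767 = 19·303 + 10
23: 5767 = 23·250 + 17
29: 5767 = 29·198 + 25
31: 5767 = 31·186 + 1
37: 5767 = 37·155 + 32
41: 5767 = 41·140 + 27
43: 5767 = 43·134 + 5
47: 5767 = 47·122 + 33
53: 5767 = 53·108 + 43
59: 5767 = 59·97 + 44
61: 5767 = 61·94 + 33
67: 5767 = 67·86 + 5
71: 5767 = 71·81 + 16
73: 5767 = 73·79

73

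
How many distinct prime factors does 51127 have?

3

51127 = 29 · 1763
1763 = 41 · 43
51127 = 29 · 41 · 43, which has 3 distinct prime factors.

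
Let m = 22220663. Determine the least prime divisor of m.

97

22220663 is odd.
Digit sum 23, not divisible by 3.
Ends in 3: not divisible by 5.
7: 22220663 = 7·3174380 + 3
11: 22220663 = 11·2020060 + 3
13: 22220663 = 13·1709281 + 10
17: 22220663 = 17·1307097 + 14
19: 22220663 = 19·1169508 + 11
23: 22220663 = 23·966115 + 18
29: 22220663 = 29·766229 + 22
31: 22220663 = 31·716795 + 18
37: 22220663 = 37·600558 + 17
41: 22220663 = 41·541967 + 16
43: 22220663 = 43·516759 + 26
47: 22220663 = 47·472780 + 3
53: 22220663 = 53·419257 + 42
59: 22220663 = 59·376621 + 24
61: 22220663 = 61·364273 + 10
67: 22220663 = 67·331651 + 46
71: 22220663 = 71·312967 + 6
73: 22220663 = 73·304392 + 47
79: 22220663 = 79·281274 + 17
83: 22220663 = 83·267718 + 69
89: 22220663 = 89·249670 + 33
97: 22220663 = 97·229079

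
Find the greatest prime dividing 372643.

89

372643 = 53 · 7031
7031 = 79 · 89
89 is prime.
So 372643 = 53 · 79 · 89; the largest prime factor is 89.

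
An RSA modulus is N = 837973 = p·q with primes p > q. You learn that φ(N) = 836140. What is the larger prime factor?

971

φ(n) = (p−1)(q−1) = n − (p+q) + 1, so p + q = 837973 − 836140 + 1 = 1834.
p and q are the roots of t² − 1834t + 837973 = 0.
Discriminant: 1834² − 4·837973 = 3363556 − 3351892 = 11664; √11664 = 108.
q = (1834 − 108)/2 = 863, p = (1834 + 108)/2 = 971.
Check: 863 · 971 = 837973.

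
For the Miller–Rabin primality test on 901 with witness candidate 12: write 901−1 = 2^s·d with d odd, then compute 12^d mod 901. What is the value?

352

901 − 1 = 900 = 2^2 · 225, so d = 225.
12^1 ≡ 12 (mod 901)
12^2 ≡ 12^2 = 144 ≡ 144 (mod 901)
12^4 ≡ 144^2 = 20736 ≡ 13 (mod 901)
12^8 ≡ 13^2 = 169 ≡ 169 (mod 901)
12^16 ≡ 169^2 = 28561 ≡ 630 (mod 901)
12^32 ≡ 630^2 = 396900 ≡ 460 (mod 901)
12^64 ≡ 460^2 = 211600 ≡ 766 (mod 901)
12^128 ≡ 766^2 = 586756 ≡ 205 (mod 901)
225 = 128 + 64 + 32 + 1 in binary powers of 2.
So 12^225 ≡ 205 · 766 · 460 · 12 ≡ 352 (mod 901).
Squaring chain: 352 → 467; never reaches −1, so base 12 is a Miller–Rabin witness that 901 is composite.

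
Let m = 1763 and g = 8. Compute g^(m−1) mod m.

8^1 ≡ 8 (mod 1763)
8^2 ≡ 8^2 = 64 ≡ 64 (mod 1763)
8^4 ≡ 64^2 = 4096 ≡ 570 (mod 1763)
8^8 ≡ 570^2 = 324900 ≡ 508 (mod 1763)
8^16 ≡ 508^2 = 258064 ≡ 666 (mod 1763)
8^32 ≡ 666^2 = 443556 ≡ 1043 (mod 1763)
8^64 ≡ 1043^2 = 1087849 ≡ 78 (mod 1763)
8^128 ≡ 78^2 = 6084 ≡ 795 (mod 1763)
8^256 ≡ 795^2 = 632025 ≡ 871 (mod 1763)
8^512 ≡ 871^2 = 758641 ≡ 551 (mod 1763)
8^1024 ≡ 551^2 = 303601 ≡ 365 (mod 1763)
1762 = 1024 + 512 + 128 + 64 + 32 + 2 in binary powers of 2.
So 8^1762 ≡ 365 · 551 · 795 · 78 · 1043 · 64 ≡ 1417 (mod 1763).
Since 1417 ≠ 1, base 8 is a Fermat witness: 1763 is composite.

1417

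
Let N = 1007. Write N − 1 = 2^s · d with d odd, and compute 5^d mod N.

137

1007 − 1 = 1006 = 2^1 · 503, so d = 503.
5^1 ≡ 5 (mod 1007)
5^2 ≡ 5^2 = 25 ≡ 25 (mod 1007)
5^4 ≡ 25^2 = 625 ≡ 625 (mod 1007)
5^8 ≡ 625^2 = 390625 ≡ 916 (mod 1007)
5^16 ≡ 916^2 = 839056 ≡ 225 (mod 1007)
5^32 ≡ 225^2 = 50625 ≡ 275 (mod 1007)
5^64 ≡ 275^2 = 75625 ≡ 100 (mod 1007)
5^128 ≡ 100^2 = 10000 ≡ 937 (mod 1007)
5^256 ≡ 937^2 = 877969 ≡ 872 (mod 1007)
503 = 256 + 128 + 64 + 32 + 16 + 4 + 2 + 1 in binary powers of 2.
So 5^503 ≡ 872 · 937 · 100 · 275 · 225 · 625 · 25 · 5 ≡ 137 (mod 1007).
Squaring chain: 137; never reaches −1, so base 5 is a Miller–Rabin witness that 1007 is composite.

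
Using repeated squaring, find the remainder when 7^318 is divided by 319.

53

7^1 ≡ 7 (mod 319)
7^2 ≡ 7^2 = 49 ≡ 49 (mod 319)
7^4 ≡ 49^2 = 2401 ≡ 168 (mod 319)
7^8 ≡ 168^2 = 28224 ≡ 152 (mod 319)
7^16 ≡ 152^2 = 23104 ≡ 136 (mod 319)
7^32 ≡ 136^2 = 18496 ≡ 313 (mod 319)
7^64 ≡ 313^2 = 97969 ≡ 36 (mod 319)
7^128 ≡ 36^2 = 1296 ≡ 20 (mod 319)
7^256 ≡ 20^2 = 400 ≡ 81 (mod 319)
318 = 256 + 32 + 16 + 8 + 4 + 2 in binary powers of 2.
So 7^318 ≡ 81 · 313 · 136 · 152 · 168 · 49 ≡ 53 (mod 319).
Since 53 ≠ 1, base 7 is a Fermat witness: 319 is composite.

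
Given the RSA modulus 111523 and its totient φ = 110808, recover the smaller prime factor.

φ(n) = (p−1)(q−1) = n − (p+q) + 1, so p + q = 111523 − 110808 + 1 = 716.
p and q are the roots of t² − 716t + 111523 = 0.
Discriminant: 716² − 4·111523 = 512656 − 446092 = 66564; √66564 = 258.
q = (716 − 258)/2 = 229, p = (716 + 258)/2 = 487.
Check: 229 · 487 = 111523.

229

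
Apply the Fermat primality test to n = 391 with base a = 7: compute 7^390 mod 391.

7^1 ≡ 7 (mod 391)
7^2 ≡ 7^2 = 49 ≡ 49 (mod 391)
7^4 ≡ 49^2 = 2401 ≡ 55 (mod 391)
7^8 ≡ 55^2 = 3025 ≡ 288 (mod 391)
7^16 ≡ 288^2 = 82944 ≡ 52 (mod 391)
7^32 ≡ 52^2 = 2704 ≡ 358 (mod 391)
7^64 ≡ 358^2 = 128164 ≡ 307 (mod 391)
7^128 ≡ 307^2 = 94249 ≡ 18 (mod 391)
7^256 ≡ 18^2 = 324 ≡ 324 (mod 391)
390 = 256 + 128 + 4 + 2 in binary powers of 2.
So 7^390 ≡ 324 · 18 · 55 · 49 ≡ 213 (mod 391).
Since 213 ≠ 1, base 7 is a Fermat witness: 391 is composite.

213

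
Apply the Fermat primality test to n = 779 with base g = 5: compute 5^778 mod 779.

720

5^1 ≡ 5 (mod 779)
5^2 ≡ 5^2 = 25 ≡ 25 (mod 779)
5^4 ≡ 25^2 = 625 ≡ 625 (mod 779)
5^8 ≡ 625^2 = 390625 ≡ 346 (mod 779)
5^16 ≡ 346^2 = 119716 ≡ 529 (mod 779)
5^32 ≡ 529^2 = 279841 ≡ 180 (mod 779)
5^64 ≡ 180^2 = 32400 ≡ 461 (mod 779)
5^128 ≡ 461^2 = 212521 ≡ 633 (mod 779)
5^256 ≡ 633^2 = 400689 ≡ 283 (mod 779)
5^512 ≡ 283^2 = 80089 ≡ 631 (mod 779)
778 = 512 + 256 + 8 + 2 in binary powers of 2.
So 5^778 ≡ 631 · 283 · 346 · 25 ≡ 720 (mod 779).
Since 720 ≠ 1, base 5 is a Fermat witness: 779 is composite.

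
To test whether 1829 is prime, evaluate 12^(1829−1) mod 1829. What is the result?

12^1 ≡ 12 (mod 1829)
12^2 ≡ 12^2 = 144 ≡ 144 (mod 1829)
12^4 ≡ 144^2 = 20736 ≡ 617 (mod 1829)
12^8 ≡ 617^2 = 380689 ≡ 257 (mod 1829)
12^16 ≡ 257^2 = 66049 ≡ 205 (mod 1829)
12^32 ≡ 205^2 = 42025 ≡ 1787 (mod 1829)
12^64 ≡ 1787^2 = 3193369 ≡ 1764 (mod 1829)
12^128 ≡ 1764^2 = 3111696 ≡ 567 (mod 1829)
12^256 ≡ 567^2 = 321489 ≡ 1414 (mod 1829)
12^512 ≡ 1414^2 = 1999396 ≡ 299 (mod 1829)
12^1024 ≡ 299^2 = 89401 ≡ 1609 (mod 1829)
1828 = 1024 + 512 + 256 + 32 + 4 in binary powers of 2.
So 12^1828 ≡ 1609 · 299 · 1414 · 1787 · 617 ≡ 1192 (mod 1829).
Since 1192 ≠ 1, base 12 is a Fermat witness: 1829 is composite.

1192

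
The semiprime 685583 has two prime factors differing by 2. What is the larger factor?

Since p = q + 2, we have 685583 = q(q + 2), so q² + 2q − 685583 = 0.
Discriminant: 2² + 4·685583 = 4 + 2742332 = 2742336; √2742336 = 1656.
q = (−2 + 1656)/2 = 827, and p = q + 2 = 829.
Check: 827 · 829 = 685583.

829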